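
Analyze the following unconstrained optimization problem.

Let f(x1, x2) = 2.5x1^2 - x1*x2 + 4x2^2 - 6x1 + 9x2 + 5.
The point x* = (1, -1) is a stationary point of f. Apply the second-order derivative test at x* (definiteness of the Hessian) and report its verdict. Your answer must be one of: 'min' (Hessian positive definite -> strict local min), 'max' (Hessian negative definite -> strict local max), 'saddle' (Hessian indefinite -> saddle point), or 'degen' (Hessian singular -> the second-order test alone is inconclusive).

Compute the Hessian H = grad^2 f:
  H = [[5, -1], [-1, 8]]
Verify stationarity: grad f(x*) = H x* + g = (0, 0).
Eigenvalues of H: 4.6972, 8.3028.
Both eigenvalues > 0, so H is positive definite -> x* is a strict local min.

min


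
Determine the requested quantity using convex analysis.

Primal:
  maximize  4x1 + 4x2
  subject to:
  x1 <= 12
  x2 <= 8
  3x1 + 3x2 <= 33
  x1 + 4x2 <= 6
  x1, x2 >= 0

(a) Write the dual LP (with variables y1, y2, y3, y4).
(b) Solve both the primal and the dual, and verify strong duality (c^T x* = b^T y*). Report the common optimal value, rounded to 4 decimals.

The standard primal-dual pair for 'max c^T x s.t. A x <= b, x >= 0' is:
  Dual:  min b^T y  s.t.  A^T y >= c,  y >= 0.

So the dual LP is:
  minimize  12y1 + 8y2 + 33y3 + 6y4
  subject to:
    y1 + 3y3 + y4 >= 4
    y2 + 3y3 + 4y4 >= 4
    y1, y2, y3, y4 >= 0

Solving the primal: x* = (6, 0).
  primal value c^T x* = 24.
Solving the dual: y* = (0, 0, 0, 4).
  dual value b^T y* = 24.
Strong duality: c^T x* = b^T y*. Confirmed.

24


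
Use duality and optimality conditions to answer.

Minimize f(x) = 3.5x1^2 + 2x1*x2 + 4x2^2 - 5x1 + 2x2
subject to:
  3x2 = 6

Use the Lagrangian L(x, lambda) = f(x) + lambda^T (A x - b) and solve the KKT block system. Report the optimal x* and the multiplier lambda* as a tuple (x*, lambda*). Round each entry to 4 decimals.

Form the Lagrangian:
  L(x, lambda) = (1/2) x^T Q x + c^T x + lambda^T (A x - b)
Stationarity (grad_x L = 0): Q x + c + A^T lambda = 0.
Primal feasibility: A x = b.

This gives the KKT block system:
  [ Q   A^T ] [ x     ]   [-c ]
  [ A    0  ] [ lambda ] = [ b ]

Solving the linear system:
  x*      = (0.1429, 2)
  lambda* = (-6.0952)
  f(x*)   = 19.9286

x* = (0.1429, 2), lambda* = (-6.0952)


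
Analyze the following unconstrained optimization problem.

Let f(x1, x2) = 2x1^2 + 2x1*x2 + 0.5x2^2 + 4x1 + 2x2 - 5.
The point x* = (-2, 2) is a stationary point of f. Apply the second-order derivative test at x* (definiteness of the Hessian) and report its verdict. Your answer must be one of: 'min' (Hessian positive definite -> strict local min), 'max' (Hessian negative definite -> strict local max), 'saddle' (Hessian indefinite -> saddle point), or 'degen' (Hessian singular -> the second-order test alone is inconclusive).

Compute the Hessian H = grad^2 f:
  H = [[4, 2], [2, 1]]
Verify stationarity: grad f(x*) = H x* + g = (0, 0).
Eigenvalues of H: 0, 5.
H has a zero eigenvalue (singular; positive semidefinite but not definite), so H is neither positive definite, negative definite, nor indefinite. The second-order test alone is inconclusive -> degen.
(Indeed, f is constant along the null direction of H through x*, so x* is not a strict local extremum.)

degen


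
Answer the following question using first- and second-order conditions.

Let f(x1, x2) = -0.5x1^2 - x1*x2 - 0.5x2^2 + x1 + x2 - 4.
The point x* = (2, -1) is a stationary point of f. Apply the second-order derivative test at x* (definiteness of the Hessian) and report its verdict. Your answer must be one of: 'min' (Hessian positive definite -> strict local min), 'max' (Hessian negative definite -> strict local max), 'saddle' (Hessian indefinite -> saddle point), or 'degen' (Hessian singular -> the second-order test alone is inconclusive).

Compute the Hessian H = grad^2 f:
  H = [[-1, -1], [-1, -1]]
Verify stationarity: grad f(x*) = H x* + g = (0, 0).
Eigenvalues of H: -2, 0.
H has a zero eigenvalue (singular; negative semidefinite but not definite), so H is neither positive definite, negative definite, nor indefinite. The second-order test alone is inconclusive -> degen.
(Indeed, f is constant along the null direction of H through x*, so x* is not a strict local extremum.)

degen


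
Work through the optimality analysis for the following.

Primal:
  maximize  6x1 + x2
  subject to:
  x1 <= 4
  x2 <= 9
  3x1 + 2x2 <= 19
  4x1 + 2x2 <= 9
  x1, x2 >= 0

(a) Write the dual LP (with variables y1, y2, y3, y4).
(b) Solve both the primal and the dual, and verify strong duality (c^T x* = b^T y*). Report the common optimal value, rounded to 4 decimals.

The standard primal-dual pair for 'max c^T x s.t. A x <= b, x >= 0' is:
  Dual:  min b^T y  s.t.  A^T y >= c,  y >= 0.

So the dual LP is:
  minimize  4y1 + 9y2 + 19y3 + 9y4
  subject to:
    y1 + 3y3 + 4y4 >= 6
    y2 + 2y3 + 2y4 >= 1
    y1, y2, y3, y4 >= 0

Solving the primal: x* = (2.25, 0).
  primal value c^T x* = 13.5.
Solving the dual: y* = (0, 0, 0, 1.5).
  dual value b^T y* = 13.5.
Strong duality: c^T x* = b^T y*. Confirmed.

13.5


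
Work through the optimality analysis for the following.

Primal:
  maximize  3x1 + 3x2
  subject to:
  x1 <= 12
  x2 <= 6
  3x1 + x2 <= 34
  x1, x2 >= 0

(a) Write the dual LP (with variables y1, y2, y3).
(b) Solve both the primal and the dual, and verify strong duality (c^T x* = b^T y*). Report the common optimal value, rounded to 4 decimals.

The standard primal-dual pair for 'max c^T x s.t. A x <= b, x >= 0' is:
  Dual:  min b^T y  s.t.  A^T y >= c,  y >= 0.

So the dual LP is:
  minimize  12y1 + 6y2 + 34y3
  subject to:
    y1 + 3y3 >= 3
    y2 + y3 >= 3
    y1, y2, y3 >= 0

Solving the primal: x* = (9.3333, 6).
  primal value c^T x* = 46.
Solving the dual: y* = (0, 2, 1).
  dual value b^T y* = 46.
Strong duality: c^T x* = b^T y*. Confirmed.

46


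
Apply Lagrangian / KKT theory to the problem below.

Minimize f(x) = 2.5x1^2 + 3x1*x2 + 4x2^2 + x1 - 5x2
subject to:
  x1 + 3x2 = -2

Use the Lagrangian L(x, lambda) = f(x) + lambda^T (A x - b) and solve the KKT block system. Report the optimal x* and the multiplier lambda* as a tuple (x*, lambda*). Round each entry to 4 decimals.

Form the Lagrangian:
  L(x, lambda) = (1/2) x^T Q x + c^T x + lambda^T (A x - b)
Stationarity (grad_x L = 0): Q x + c + A^T lambda = 0.
Primal feasibility: A x = b.

This gives the KKT block system:
  [ Q   A^T ] [ x     ]   [-c ]
  [ A    0  ] [ lambda ] = [ b ]

Solving the linear system:
  x*      = (-0.6286, -0.4571)
  lambda* = (3.5143)
  f(x*)   = 4.3429

x* = (-0.6286, -0.4571), lambda* = (3.5143)


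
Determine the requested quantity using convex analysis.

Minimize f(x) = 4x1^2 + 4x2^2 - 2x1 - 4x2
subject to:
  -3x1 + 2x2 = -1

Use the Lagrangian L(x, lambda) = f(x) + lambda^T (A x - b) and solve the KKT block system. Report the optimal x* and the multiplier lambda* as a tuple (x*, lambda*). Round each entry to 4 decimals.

Form the Lagrangian:
  L(x, lambda) = (1/2) x^T Q x + c^T x + lambda^T (A x - b)
Stationarity (grad_x L = 0): Q x + c + A^T lambda = 0.
Primal feasibility: A x = b.

This gives the KKT block system:
  [ Q   A^T ] [ x     ]   [-c ]
  [ A    0  ] [ lambda ] = [ b ]

Solving the linear system:
  x*      = (0.5385, 0.3077)
  lambda* = (0.7692)
  f(x*)   = -0.7692

x* = (0.5385, 0.3077), lambda* = (0.7692)


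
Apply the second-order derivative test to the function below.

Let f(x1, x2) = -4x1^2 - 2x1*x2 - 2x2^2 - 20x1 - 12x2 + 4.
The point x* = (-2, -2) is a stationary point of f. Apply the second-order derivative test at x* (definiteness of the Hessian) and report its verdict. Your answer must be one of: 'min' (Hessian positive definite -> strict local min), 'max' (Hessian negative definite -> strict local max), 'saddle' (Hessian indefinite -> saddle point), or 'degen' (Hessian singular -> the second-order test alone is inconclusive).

Compute the Hessian H = grad^2 f:
  H = [[-8, -2], [-2, -4]]
Verify stationarity: grad f(x*) = H x* + g = (0, 0).
Eigenvalues of H: -8.8284, -3.1716.
Both eigenvalues < 0, so H is negative definite -> x* is a strict local max.

max


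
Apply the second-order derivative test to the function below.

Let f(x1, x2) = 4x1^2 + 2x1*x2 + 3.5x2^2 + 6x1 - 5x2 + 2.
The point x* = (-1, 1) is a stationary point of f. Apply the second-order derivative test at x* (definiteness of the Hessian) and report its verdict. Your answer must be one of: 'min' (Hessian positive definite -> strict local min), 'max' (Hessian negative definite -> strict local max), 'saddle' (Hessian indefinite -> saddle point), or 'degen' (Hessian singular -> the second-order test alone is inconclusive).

Compute the Hessian H = grad^2 f:
  H = [[8, 2], [2, 7]]
Verify stationarity: grad f(x*) = H x* + g = (0, 0).
Eigenvalues of H: 5.4384, 9.5616.
Both eigenvalues > 0, so H is positive definite -> x* is a strict local min.

min


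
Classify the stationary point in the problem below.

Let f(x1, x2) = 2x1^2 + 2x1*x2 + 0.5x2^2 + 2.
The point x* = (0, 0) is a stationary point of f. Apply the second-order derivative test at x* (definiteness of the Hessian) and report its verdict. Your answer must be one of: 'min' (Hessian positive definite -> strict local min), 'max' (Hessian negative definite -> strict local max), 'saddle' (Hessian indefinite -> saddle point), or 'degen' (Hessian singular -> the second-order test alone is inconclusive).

Compute the Hessian H = grad^2 f:
  H = [[4, 2], [2, 1]]
Verify stationarity: grad f(x*) = H x* + g = (0, 0).
Eigenvalues of H: 0, 5.
H has a zero eigenvalue (singular; positive semidefinite but not definite), so H is neither positive definite, negative definite, nor indefinite. The second-order test alone is inconclusive -> degen.
(Indeed, f is constant along the null direction of H through x*, so x* is not a strict local extremum.)

degen


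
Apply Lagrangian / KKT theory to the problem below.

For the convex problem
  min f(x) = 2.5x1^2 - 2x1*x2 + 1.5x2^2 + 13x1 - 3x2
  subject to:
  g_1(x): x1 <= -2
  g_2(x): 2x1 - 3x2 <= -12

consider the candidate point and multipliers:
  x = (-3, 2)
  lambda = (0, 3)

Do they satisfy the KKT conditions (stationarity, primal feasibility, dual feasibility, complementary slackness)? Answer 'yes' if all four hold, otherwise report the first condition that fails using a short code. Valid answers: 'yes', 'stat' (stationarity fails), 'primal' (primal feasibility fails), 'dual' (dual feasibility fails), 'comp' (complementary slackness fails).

Gradient of f: grad f(x) = Q x + c = (-6, 9)
Constraint values g_i(x) = a_i^T x - b_i:
  g_1((-3, 2)) = -1
  g_2((-3, 2)) = 0
Stationarity residual: grad f(x) + sum_i lambda_i a_i = (0, 0)
  -> stationarity OK
Primal feasibility (all g_i <= 0): OK
Dual feasibility (all lambda_i >= 0): OK
Complementary slackness (lambda_i * g_i(x) = 0 for all i): OK

Verdict: yes, KKT holds.

yes


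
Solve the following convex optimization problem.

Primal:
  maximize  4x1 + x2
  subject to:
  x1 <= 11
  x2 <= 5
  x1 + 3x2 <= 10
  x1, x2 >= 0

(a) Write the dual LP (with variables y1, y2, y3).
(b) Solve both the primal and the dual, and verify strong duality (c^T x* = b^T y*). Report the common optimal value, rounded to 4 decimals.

The standard primal-dual pair for 'max c^T x s.t. A x <= b, x >= 0' is:
  Dual:  min b^T y  s.t.  A^T y >= c,  y >= 0.

So the dual LP is:
  minimize  11y1 + 5y2 + 10y3
  subject to:
    y1 + y3 >= 4
    y2 + 3y3 >= 1
    y1, y2, y3 >= 0

Solving the primal: x* = (10, 0).
  primal value c^T x* = 40.
Solving the dual: y* = (0, 0, 4).
  dual value b^T y* = 40.
Strong duality: c^T x* = b^T y*. Confirmed.

40


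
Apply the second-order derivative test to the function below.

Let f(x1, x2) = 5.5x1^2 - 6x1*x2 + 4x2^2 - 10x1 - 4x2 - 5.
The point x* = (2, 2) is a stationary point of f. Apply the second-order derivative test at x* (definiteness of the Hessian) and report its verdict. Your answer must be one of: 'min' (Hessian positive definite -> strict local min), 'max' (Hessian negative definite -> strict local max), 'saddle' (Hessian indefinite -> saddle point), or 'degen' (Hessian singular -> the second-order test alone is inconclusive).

Compute the Hessian H = grad^2 f:
  H = [[11, -6], [-6, 8]]
Verify stationarity: grad f(x*) = H x* + g = (0, 0).
Eigenvalues of H: 3.3153, 15.6847.
Both eigenvalues > 0, so H is positive definite -> x* is a strict local min.

min


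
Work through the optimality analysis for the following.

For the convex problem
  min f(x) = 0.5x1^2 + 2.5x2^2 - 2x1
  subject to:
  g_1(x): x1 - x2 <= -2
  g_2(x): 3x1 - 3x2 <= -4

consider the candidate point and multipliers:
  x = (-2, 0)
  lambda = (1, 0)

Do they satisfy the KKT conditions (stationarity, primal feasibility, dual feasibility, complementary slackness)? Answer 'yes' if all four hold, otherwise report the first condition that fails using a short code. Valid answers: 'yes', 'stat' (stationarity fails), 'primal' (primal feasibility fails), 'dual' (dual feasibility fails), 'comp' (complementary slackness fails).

Gradient of f: grad f(x) = Q x + c = (-4, 0)
Constraint values g_i(x) = a_i^T x - b_i:
  g_1((-2, 0)) = 0
  g_2((-2, 0)) = -2
Stationarity residual: grad f(x) + sum_i lambda_i a_i = (-3, -1)
  -> stationarity FAILS
Primal feasibility (all g_i <= 0): OK
Dual feasibility (all lambda_i >= 0): OK
Complementary slackness (lambda_i * g_i(x) = 0 for all i): OK

Verdict: the first failing condition is stationarity -> stat.

stat


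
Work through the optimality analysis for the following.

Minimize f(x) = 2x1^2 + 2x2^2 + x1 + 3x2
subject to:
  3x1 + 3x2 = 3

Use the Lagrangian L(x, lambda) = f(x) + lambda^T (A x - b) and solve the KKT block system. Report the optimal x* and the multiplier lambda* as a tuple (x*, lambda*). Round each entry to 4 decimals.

Form the Lagrangian:
  L(x, lambda) = (1/2) x^T Q x + c^T x + lambda^T (A x - b)
Stationarity (grad_x L = 0): Q x + c + A^T lambda = 0.
Primal feasibility: A x = b.

This gives the KKT block system:
  [ Q   A^T ] [ x     ]   [-c ]
  [ A    0  ] [ lambda ] = [ b ]

Solving the linear system:
  x*      = (0.75, 0.25)
  lambda* = (-1.3333)
  f(x*)   = 2.75

x* = (0.75, 0.25), lambda* = (-1.3333)


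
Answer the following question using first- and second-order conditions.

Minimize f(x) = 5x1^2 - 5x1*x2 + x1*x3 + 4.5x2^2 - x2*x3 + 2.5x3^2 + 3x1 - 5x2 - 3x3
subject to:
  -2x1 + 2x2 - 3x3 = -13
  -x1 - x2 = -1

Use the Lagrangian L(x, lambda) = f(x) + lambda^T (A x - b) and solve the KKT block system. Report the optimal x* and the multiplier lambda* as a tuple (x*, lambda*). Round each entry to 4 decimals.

Form the Lagrangian:
  L(x, lambda) = (1/2) x^T Q x + c^T x + lambda^T (A x - b)
Stationarity (grad_x L = 0): Q x + c + A^T lambda = 0.
Primal feasibility: A x = b.

This gives the KKT block system:
  [ Q   A^T ] [ x     ]   [-c ]
  [ A    0  ] [ lambda ] = [ b ]

Solving the linear system:
  x*      = (0.7372, 0.2628, 4.0171)
  lambda* = (5.8532, 1.3686)
  f(x*)   = 33.1536

x* = (0.7372, 0.2628, 4.0171), lambda* = (5.8532, 1.3686)


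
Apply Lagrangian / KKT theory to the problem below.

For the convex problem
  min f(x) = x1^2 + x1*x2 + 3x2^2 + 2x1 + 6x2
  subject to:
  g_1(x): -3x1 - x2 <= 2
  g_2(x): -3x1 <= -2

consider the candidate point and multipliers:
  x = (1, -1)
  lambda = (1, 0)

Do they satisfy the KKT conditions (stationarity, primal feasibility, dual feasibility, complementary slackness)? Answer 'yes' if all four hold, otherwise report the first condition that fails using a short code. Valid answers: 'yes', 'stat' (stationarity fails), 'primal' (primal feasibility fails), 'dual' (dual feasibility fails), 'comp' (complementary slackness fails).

Gradient of f: grad f(x) = Q x + c = (3, 1)
Constraint values g_i(x) = a_i^T x - b_i:
  g_1((1, -1)) = -4
  g_2((1, -1)) = -1
Stationarity residual: grad f(x) + sum_i lambda_i a_i = (0, 0)
  -> stationarity OK
Primal feasibility (all g_i <= 0): OK
Dual feasibility (all lambda_i >= 0): OK
Complementary slackness (lambda_i * g_i(x) = 0 for all i): FAILS

Verdict: the first failing condition is complementary_slackness -> comp.

comp


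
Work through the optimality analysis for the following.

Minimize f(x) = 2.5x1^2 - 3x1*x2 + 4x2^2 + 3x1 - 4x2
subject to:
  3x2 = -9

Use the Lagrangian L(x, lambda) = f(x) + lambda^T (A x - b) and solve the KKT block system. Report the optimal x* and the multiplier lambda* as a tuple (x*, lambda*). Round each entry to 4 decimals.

Form the Lagrangian:
  L(x, lambda) = (1/2) x^T Q x + c^T x + lambda^T (A x - b)
Stationarity (grad_x L = 0): Q x + c + A^T lambda = 0.
Primal feasibility: A x = b.

This gives the KKT block system:
  [ Q   A^T ] [ x     ]   [-c ]
  [ A    0  ] [ lambda ] = [ b ]

Solving the linear system:
  x*      = (-2.4, -3)
  lambda* = (6.9333)
  f(x*)   = 33.6

x* = (-2.4, -3), lambda* = (6.9333)


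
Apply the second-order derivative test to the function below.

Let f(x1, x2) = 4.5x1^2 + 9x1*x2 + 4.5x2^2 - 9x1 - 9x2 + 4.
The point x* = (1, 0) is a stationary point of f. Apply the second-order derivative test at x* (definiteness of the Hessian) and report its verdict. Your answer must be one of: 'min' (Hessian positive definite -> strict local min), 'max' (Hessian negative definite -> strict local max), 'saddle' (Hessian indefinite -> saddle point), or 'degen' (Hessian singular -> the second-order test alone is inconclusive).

Compute the Hessian H = grad^2 f:
  H = [[9, 9], [9, 9]]
Verify stationarity: grad f(x*) = H x* + g = (0, 0).
Eigenvalues of H: 0, 18.
H has a zero eigenvalue (singular; positive semidefinite but not definite), so H is neither positive definite, negative definite, nor indefinite. The second-order test alone is inconclusive -> degen.
(Indeed, f is constant along the null direction of H through x*, so x* is not a strict local extremum.)

degen


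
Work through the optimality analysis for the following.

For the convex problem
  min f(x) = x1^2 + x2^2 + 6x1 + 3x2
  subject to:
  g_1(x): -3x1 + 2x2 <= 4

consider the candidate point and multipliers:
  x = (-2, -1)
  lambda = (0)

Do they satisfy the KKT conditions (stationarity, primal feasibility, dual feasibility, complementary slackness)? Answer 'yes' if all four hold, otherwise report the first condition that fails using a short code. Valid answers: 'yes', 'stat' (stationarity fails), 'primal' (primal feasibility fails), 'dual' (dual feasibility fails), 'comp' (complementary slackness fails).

Gradient of f: grad f(x) = Q x + c = (2, 1)
Constraint values g_i(x) = a_i^T x - b_i:
  g_1((-2, -1)) = 0
Stationarity residual: grad f(x) + sum_i lambda_i a_i = (2, 1)
  -> stationarity FAILS
Primal feasibility (all g_i <= 0): OK
Dual feasibility (all lambda_i >= 0): OK
Complementary slackness (lambda_i * g_i(x) = 0 for all i): OK

Verdict: the first failing condition is stationarity -> stat.

stat


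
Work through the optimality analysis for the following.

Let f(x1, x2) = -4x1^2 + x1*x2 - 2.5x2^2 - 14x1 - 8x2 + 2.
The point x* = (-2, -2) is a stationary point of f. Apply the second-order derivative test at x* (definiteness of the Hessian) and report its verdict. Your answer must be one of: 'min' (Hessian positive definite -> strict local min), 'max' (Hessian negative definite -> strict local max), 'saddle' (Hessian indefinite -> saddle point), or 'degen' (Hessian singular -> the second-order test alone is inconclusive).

Compute the Hessian H = grad^2 f:
  H = [[-8, 1], [1, -5]]
Verify stationarity: grad f(x*) = H x* + g = (0, 0).
Eigenvalues of H: -8.3028, -4.6972.
Both eigenvalues < 0, so H is negative definite -> x* is a strict local max.

max


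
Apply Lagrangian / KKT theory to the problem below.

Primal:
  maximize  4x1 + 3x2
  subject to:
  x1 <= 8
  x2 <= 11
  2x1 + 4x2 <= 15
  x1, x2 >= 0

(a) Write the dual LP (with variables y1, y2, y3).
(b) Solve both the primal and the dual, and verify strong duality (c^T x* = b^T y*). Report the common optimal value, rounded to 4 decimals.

The standard primal-dual pair for 'max c^T x s.t. A x <= b, x >= 0' is:
  Dual:  min b^T y  s.t.  A^T y >= c,  y >= 0.

So the dual LP is:
  minimize  8y1 + 11y2 + 15y3
  subject to:
    y1 + 2y3 >= 4
    y2 + 4y3 >= 3
    y1, y2, y3 >= 0

Solving the primal: x* = (7.5, 0).
  primal value c^T x* = 30.
Solving the dual: y* = (0, 0, 2).
  dual value b^T y* = 30.
Strong duality: c^T x* = b^T y*. Confirmed.

30


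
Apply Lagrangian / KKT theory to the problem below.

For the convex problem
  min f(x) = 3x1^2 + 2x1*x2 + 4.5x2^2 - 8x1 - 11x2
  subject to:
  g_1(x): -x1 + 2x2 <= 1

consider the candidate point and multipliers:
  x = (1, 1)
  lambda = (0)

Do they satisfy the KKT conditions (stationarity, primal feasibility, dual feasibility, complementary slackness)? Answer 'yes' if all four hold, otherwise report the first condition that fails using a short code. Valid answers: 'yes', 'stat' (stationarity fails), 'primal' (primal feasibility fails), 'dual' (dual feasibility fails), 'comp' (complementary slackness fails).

Gradient of f: grad f(x) = Q x + c = (0, 0)
Constraint values g_i(x) = a_i^T x - b_i:
  g_1((1, 1)) = 0
Stationarity residual: grad f(x) + sum_i lambda_i a_i = (0, 0)
  -> stationarity OK
Primal feasibility (all g_i <= 0): OK
Dual feasibility (all lambda_i >= 0): OK
Complementary slackness (lambda_i * g_i(x) = 0 for all i): OK

Verdict: yes, KKT holds.

yes


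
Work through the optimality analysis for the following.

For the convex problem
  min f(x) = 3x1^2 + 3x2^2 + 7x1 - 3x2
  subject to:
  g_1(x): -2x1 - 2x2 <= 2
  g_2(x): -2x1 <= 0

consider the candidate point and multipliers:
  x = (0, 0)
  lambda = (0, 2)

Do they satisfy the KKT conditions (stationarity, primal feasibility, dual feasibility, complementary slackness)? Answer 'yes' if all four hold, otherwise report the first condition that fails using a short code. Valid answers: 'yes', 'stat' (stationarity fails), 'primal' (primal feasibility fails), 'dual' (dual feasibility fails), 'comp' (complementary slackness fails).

Gradient of f: grad f(x) = Q x + c = (7, -3)
Constraint values g_i(x) = a_i^T x - b_i:
  g_1((0, 0)) = -2
  g_2((0, 0)) = 0
Stationarity residual: grad f(x) + sum_i lambda_i a_i = (3, -3)
  -> stationarity FAILS
Primal feasibility (all g_i <= 0): OK
Dual feasibility (all lambda_i >= 0): OK
Complementary slackness (lambda_i * g_i(x) = 0 for all i): OK

Verdict: the first failing condition is stationarity -> stat.

stat


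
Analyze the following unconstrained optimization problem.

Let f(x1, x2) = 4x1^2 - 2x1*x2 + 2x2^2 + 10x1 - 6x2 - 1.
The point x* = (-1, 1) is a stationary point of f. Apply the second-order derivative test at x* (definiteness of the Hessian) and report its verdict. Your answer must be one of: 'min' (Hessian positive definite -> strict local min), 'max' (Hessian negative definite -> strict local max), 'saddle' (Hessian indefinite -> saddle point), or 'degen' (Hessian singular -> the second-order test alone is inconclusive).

Compute the Hessian H = grad^2 f:
  H = [[8, -2], [-2, 4]]
Verify stationarity: grad f(x*) = H x* + g = (0, 0).
Eigenvalues of H: 3.1716, 8.8284.
Both eigenvalues > 0, so H is positive definite -> x* is a strict local min.

min


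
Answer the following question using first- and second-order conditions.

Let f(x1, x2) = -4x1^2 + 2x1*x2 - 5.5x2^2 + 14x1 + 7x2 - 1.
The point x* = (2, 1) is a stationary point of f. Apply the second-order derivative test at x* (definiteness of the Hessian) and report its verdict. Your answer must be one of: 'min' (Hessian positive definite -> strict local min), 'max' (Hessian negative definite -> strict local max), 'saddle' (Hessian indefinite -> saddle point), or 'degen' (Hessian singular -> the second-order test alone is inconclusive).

Compute the Hessian H = grad^2 f:
  H = [[-8, 2], [2, -11]]
Verify stationarity: grad f(x*) = H x* + g = (0, 0).
Eigenvalues of H: -12, -7.
Both eigenvalues < 0, so H is negative definite -> x* is a strict local max.

max


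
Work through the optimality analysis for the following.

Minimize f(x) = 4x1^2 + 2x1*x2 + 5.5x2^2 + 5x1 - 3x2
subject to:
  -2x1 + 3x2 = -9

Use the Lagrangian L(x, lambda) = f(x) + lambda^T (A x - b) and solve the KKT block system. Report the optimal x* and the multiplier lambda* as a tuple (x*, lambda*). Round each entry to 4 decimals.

Form the Lagrangian:
  L(x, lambda) = (1/2) x^T Q x + c^T x + lambda^T (A x - b)
Stationarity (grad_x L = 0): Q x + c + A^T lambda = 0.
Primal feasibility: A x = b.

This gives the KKT block system:
  [ Q   A^T ] [ x     ]   [-c ]
  [ A    0  ] [ lambda ] = [ b ]

Solving the linear system:
  x*      = (1.6071, -1.9286)
  lambda* = (7)
  f(x*)   = 38.4107

x* = (1.6071, -1.9286), lambda* = (7)


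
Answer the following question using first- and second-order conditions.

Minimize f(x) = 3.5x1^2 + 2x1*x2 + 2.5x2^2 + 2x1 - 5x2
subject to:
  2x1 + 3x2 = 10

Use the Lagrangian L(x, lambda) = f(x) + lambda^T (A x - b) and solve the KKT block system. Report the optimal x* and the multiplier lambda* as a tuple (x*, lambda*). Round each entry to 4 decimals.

Form the Lagrangian:
  L(x, lambda) = (1/2) x^T Q x + c^T x + lambda^T (A x - b)
Stationarity (grad_x L = 0): Q x + c + A^T lambda = 0.
Primal feasibility: A x = b.

This gives the KKT block system:
  [ Q   A^T ] [ x     ]   [-c ]
  [ A    0  ] [ lambda ] = [ b ]

Solving the linear system:
  x*      = (-0.1356, 3.4237)
  lambda* = (-3.9492)
  f(x*)   = 11.0508

x* = (-0.1356, 3.4237), lambda* = (-3.9492)


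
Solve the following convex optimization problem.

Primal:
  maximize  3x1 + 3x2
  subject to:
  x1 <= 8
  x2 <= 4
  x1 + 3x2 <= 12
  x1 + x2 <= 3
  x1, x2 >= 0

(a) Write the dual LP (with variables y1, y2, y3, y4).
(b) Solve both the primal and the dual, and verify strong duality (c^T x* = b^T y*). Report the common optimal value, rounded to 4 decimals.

The standard primal-dual pair for 'max c^T x s.t. A x <= b, x >= 0' is:
  Dual:  min b^T y  s.t.  A^T y >= c,  y >= 0.

So the dual LP is:
  minimize  8y1 + 4y2 + 12y3 + 3y4
  subject to:
    y1 + y3 + y4 >= 3
    y2 + 3y3 + y4 >= 3
    y1, y2, y3, y4 >= 0

Solving the primal: x* = (3, 0).
  primal value c^T x* = 9.
Solving the dual: y* = (0, 0, 0, 3).
  dual value b^T y* = 9.
Strong duality: c^T x* = b^T y*. Confirmed.

9


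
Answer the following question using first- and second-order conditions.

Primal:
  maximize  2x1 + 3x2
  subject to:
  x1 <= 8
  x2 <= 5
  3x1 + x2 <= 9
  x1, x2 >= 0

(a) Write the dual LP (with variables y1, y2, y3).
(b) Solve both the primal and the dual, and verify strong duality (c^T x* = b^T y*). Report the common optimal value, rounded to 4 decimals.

The standard primal-dual pair for 'max c^T x s.t. A x <= b, x >= 0' is:
  Dual:  min b^T y  s.t.  A^T y >= c,  y >= 0.

So the dual LP is:
  minimize  8y1 + 5y2 + 9y3
  subject to:
    y1 + 3y3 >= 2
    y2 + y3 >= 3
    y1, y2, y3 >= 0

Solving the primal: x* = (1.3333, 5).
  primal value c^T x* = 17.6667.
Solving the dual: y* = (0, 2.3333, 0.6667).
  dual value b^T y* = 17.6667.
Strong duality: c^T x* = b^T y*. Confirmed.

17.6667


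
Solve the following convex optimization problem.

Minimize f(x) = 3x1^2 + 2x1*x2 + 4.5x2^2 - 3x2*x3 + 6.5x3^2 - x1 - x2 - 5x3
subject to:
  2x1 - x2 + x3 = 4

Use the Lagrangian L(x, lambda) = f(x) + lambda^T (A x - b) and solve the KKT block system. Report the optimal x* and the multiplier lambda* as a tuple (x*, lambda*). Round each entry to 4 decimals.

Form the Lagrangian:
  L(x, lambda) = (1/2) x^T Q x + c^T x + lambda^T (A x - b)
Stationarity (grad_x L = 0): Q x + c + A^T lambda = 0.
Primal feasibility: A x = b.

This gives the KKT block system:
  [ Q   A^T ] [ x     ]   [-c ]
  [ A    0  ] [ lambda ] = [ b ]

Solving the linear system:
  x*      = (1.5033, -0.4338, 0.5596)
  lambda* = (-3.5762)
  f(x*)   = 5.2185

x* = (1.5033, -0.4338, 0.5596), lambda* = (-3.5762)


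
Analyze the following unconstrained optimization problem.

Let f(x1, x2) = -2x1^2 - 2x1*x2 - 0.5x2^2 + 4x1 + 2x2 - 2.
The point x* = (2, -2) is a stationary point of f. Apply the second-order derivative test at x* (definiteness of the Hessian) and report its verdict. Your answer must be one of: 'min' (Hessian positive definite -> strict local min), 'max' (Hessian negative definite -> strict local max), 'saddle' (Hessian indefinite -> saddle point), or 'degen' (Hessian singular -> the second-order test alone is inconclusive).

Compute the Hessian H = grad^2 f:
  H = [[-4, -2], [-2, -1]]
Verify stationarity: grad f(x*) = H x* + g = (0, 0).
Eigenvalues of H: -5, 0.
H has a zero eigenvalue (singular; negative semidefinite but not definite), so H is neither positive definite, negative definite, nor indefinite. The second-order test alone is inconclusive -> degen.
(Indeed, f is constant along the null direction of H through x*, so x* is not a strict local extremum.)

degen


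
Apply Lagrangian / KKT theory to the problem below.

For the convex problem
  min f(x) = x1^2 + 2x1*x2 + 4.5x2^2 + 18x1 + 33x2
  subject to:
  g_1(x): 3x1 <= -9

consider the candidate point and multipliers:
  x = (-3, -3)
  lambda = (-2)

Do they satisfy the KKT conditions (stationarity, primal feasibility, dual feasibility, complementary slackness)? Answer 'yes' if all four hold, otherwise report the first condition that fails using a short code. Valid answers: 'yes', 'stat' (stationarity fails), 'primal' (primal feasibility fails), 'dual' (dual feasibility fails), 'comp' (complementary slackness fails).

Gradient of f: grad f(x) = Q x + c = (6, 0)
Constraint values g_i(x) = a_i^T x - b_i:
  g_1((-3, -3)) = 0
Stationarity residual: grad f(x) + sum_i lambda_i a_i = (0, 0)
  -> stationarity OK
Primal feasibility (all g_i <= 0): OK
Dual feasibility (all lambda_i >= 0): FAILS
Complementary slackness (lambda_i * g_i(x) = 0 for all i): OK

Verdict: the first failing condition is dual_feasibility -> dual.

dual


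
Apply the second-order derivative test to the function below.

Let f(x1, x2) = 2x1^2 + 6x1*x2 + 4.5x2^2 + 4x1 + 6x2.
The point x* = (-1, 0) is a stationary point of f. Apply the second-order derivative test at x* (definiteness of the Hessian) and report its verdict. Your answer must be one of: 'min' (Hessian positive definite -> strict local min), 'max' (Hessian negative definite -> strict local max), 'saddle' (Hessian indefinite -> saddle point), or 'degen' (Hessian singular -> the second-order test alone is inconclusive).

Compute the Hessian H = grad^2 f:
  H = [[4, 6], [6, 9]]
Verify stationarity: grad f(x*) = H x* + g = (0, 0).
Eigenvalues of H: 0, 13.
H has a zero eigenvalue (singular; positive semidefinite but not definite), so H is neither positive definite, negative definite, nor indefinite. The second-order test alone is inconclusive -> degen.
(Indeed, f is constant along the null direction of H through x*, so x* is not a strict local extremum.)

degen


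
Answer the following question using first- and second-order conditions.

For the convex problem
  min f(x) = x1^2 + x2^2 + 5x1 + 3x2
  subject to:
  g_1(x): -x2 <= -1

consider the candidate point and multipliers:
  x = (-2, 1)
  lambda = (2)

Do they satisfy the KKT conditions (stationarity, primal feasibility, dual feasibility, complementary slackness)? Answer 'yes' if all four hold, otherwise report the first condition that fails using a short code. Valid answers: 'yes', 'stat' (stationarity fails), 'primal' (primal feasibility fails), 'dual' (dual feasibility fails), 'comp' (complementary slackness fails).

Gradient of f: grad f(x) = Q x + c = (1, 5)
Constraint values g_i(x) = a_i^T x - b_i:
  g_1((-2, 1)) = 0
Stationarity residual: grad f(x) + sum_i lambda_i a_i = (1, 3)
  -> stationarity FAILS
Primal feasibility (all g_i <= 0): OK
Dual feasibility (all lambda_i >= 0): OK
Complementary slackness (lambda_i * g_i(x) = 0 for all i): OK

Verdict: the first failing condition is stationarity -> stat.

stat


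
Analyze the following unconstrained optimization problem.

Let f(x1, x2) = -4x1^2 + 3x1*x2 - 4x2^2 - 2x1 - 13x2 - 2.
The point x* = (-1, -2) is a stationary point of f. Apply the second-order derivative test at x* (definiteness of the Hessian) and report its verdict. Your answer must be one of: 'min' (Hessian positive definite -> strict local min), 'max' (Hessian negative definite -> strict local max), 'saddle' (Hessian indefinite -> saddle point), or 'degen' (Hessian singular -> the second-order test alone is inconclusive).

Compute the Hessian H = grad^2 f:
  H = [[-8, 3], [3, -8]]
Verify stationarity: grad f(x*) = H x* + g = (0, 0).
Eigenvalues of H: -11, -5.
Both eigenvalues < 0, so H is negative definite -> x* is a strict local max.

max


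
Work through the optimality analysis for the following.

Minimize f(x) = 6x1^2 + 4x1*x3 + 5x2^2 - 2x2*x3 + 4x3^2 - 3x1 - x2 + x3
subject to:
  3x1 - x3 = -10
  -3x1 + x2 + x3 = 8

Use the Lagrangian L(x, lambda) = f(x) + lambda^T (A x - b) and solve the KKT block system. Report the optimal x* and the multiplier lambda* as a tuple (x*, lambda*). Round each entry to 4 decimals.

Form the Lagrangian:
  L(x, lambda) = (1/2) x^T Q x + c^T x + lambda^T (A x - b)
Stationarity (grad_x L = 0): Q x + c + A^T lambda = 0.
Primal feasibility: A x = b.

This gives the KKT block system:
  [ Q   A^T ] [ x     ]   [-c ]
  [ A    0  ] [ lambda ] = [ b ]

Solving the linear system:
  x*      = (-2.7037, -2, 1.8889)
  lambda* = (34.0741, 24.7778)
  f(x*)   = 77.2593

x* = (-2.7037, -2, 1.8889), lambda* = (34.0741, 24.7778)


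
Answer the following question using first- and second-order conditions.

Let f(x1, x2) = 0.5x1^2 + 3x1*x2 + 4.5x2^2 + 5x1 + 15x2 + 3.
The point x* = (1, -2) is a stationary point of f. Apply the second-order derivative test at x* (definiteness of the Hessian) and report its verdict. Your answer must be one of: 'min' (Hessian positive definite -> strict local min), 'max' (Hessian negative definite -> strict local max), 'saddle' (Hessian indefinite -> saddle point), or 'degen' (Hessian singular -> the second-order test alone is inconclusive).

Compute the Hessian H = grad^2 f:
  H = [[1, 3], [3, 9]]
Verify stationarity: grad f(x*) = H x* + g = (0, 0).
Eigenvalues of H: 0, 10.
H has a zero eigenvalue (singular; positive semidefinite but not definite), so H is neither positive definite, negative definite, nor indefinite. The second-order test alone is inconclusive -> degen.
(Indeed, f is constant along the null direction of H through x*, so x* is not a strict local extremum.)

degen


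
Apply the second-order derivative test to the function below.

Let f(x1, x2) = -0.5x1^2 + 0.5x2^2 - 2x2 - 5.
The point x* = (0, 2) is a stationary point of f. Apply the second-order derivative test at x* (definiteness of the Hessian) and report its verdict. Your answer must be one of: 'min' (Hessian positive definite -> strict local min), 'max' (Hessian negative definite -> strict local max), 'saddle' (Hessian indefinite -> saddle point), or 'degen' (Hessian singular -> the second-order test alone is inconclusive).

Compute the Hessian H = grad^2 f:
  H = [[-1, 0], [0, 1]]
Verify stationarity: grad f(x*) = H x* + g = (0, 0).
Eigenvalues of H: -1, 1.
Eigenvalues have mixed signs, so H is indefinite -> x* is a saddle point.

saddle


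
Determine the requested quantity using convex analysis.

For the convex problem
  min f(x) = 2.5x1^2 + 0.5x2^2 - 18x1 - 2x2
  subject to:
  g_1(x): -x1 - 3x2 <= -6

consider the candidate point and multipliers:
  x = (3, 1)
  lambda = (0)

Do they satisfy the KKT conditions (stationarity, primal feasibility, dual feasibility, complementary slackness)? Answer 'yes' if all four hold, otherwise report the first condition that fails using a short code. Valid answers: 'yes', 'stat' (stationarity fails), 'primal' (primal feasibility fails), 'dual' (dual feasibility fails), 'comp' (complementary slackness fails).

Gradient of f: grad f(x) = Q x + c = (-3, -1)
Constraint values g_i(x) = a_i^T x - b_i:
  g_1((3, 1)) = 0
Stationarity residual: grad f(x) + sum_i lambda_i a_i = (-3, -1)
  -> stationarity FAILS
Primal feasibility (all g_i <= 0): OK
Dual feasibility (all lambda_i >= 0): OK
Complementary slackness (lambda_i * g_i(x) = 0 for all i): OK

Verdict: the first failing condition is stationarity -> stat.

stat


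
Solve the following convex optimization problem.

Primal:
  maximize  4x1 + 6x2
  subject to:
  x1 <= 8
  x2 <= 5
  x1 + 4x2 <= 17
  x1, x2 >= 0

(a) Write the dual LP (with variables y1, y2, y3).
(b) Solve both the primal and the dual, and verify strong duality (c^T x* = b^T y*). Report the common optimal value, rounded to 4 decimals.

The standard primal-dual pair for 'max c^T x s.t. A x <= b, x >= 0' is:
  Dual:  min b^T y  s.t.  A^T y >= c,  y >= 0.

So the dual LP is:
  minimize  8y1 + 5y2 + 17y3
  subject to:
    y1 + y3 >= 4
    y2 + 4y3 >= 6
    y1, y2, y3 >= 0

Solving the primal: x* = (8, 2.25).
  primal value c^T x* = 45.5.
Solving the dual: y* = (2.5, 0, 1.5).
  dual value b^T y* = 45.5.
Strong duality: c^T x* = b^T y*. Confirmed.

45.5


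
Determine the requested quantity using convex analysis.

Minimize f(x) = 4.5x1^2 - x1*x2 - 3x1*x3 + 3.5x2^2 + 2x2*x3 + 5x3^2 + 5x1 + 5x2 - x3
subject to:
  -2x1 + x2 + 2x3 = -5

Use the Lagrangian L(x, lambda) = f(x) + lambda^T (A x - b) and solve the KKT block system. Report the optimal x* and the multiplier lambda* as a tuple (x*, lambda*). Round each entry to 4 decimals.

Form the Lagrangian:
  L(x, lambda) = (1/2) x^T Q x + c^T x + lambda^T (A x - b)
Stationarity (grad_x L = 0): Q x + c + A^T lambda = 0.
Primal feasibility: A x = b.

This gives the KKT block system:
  [ Q   A^T ] [ x     ]   [-c ]
  [ A    0  ] [ lambda ] = [ b ]

Solving the linear system:
  x*      = (0.7534, -1.4822, -1.0055)
  lambda* = (8.1397)
  f(x*)   = 19.0301

x* = (0.7534, -1.4822, -1.0055), lambda* = (8.1397)


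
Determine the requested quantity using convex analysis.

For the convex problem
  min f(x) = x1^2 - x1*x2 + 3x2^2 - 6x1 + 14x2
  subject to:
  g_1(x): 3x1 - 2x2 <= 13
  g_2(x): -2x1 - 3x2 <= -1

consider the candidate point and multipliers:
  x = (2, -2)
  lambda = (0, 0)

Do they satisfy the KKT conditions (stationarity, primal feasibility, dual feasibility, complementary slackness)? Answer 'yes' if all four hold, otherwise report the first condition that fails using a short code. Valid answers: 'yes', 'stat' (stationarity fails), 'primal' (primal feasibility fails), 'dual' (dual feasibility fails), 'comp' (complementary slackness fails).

Gradient of f: grad f(x) = Q x + c = (0, 0)
Constraint values g_i(x) = a_i^T x - b_i:
  g_1((2, -2)) = -3
  g_2((2, -2)) = 3
Stationarity residual: grad f(x) + sum_i lambda_i a_i = (0, 0)
  -> stationarity OK
Primal feasibility (all g_i <= 0): FAILS
Dual feasibility (all lambda_i >= 0): OK
Complementary slackness (lambda_i * g_i(x) = 0 for all i): OK

Verdict: the first failing condition is primal_feasibility -> primal.

primal


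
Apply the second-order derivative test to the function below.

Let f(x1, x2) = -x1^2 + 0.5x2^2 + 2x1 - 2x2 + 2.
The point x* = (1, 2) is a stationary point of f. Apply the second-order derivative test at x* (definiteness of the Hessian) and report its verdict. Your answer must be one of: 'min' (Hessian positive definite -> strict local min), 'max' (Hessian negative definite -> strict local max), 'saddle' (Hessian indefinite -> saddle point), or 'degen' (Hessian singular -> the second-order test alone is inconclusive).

Compute the Hessian H = grad^2 f:
  H = [[-2, 0], [0, 1]]
Verify stationarity: grad f(x*) = H x* + g = (0, 0).
Eigenvalues of H: -2, 1.
Eigenvalues have mixed signs, so H is indefinite -> x* is a saddle point.

saddle


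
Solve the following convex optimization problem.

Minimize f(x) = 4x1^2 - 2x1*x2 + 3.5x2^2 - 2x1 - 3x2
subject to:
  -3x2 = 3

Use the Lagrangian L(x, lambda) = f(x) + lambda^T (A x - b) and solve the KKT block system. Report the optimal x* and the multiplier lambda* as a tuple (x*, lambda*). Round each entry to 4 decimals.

Form the Lagrangian:
  L(x, lambda) = (1/2) x^T Q x + c^T x + lambda^T (A x - b)
Stationarity (grad_x L = 0): Q x + c + A^T lambda = 0.
Primal feasibility: A x = b.

This gives the KKT block system:
  [ Q   A^T ] [ x     ]   [-c ]
  [ A    0  ] [ lambda ] = [ b ]

Solving the linear system:
  x*      = (0, -1)
  lambda* = (-3.3333)
  f(x*)   = 6.5

x* = (0, -1), lambda* = (-3.3333)
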